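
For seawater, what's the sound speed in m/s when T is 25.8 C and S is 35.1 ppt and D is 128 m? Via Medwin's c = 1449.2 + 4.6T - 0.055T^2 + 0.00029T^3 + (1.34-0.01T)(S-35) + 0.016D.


c = 1449.2 + 4.6*25.8 - 0.055*25.8^2 + 0.00029*25.8^3 + (1.34 - 0.01*25.8)*(35.1 - 35) + 0.016*128 = 1538.41

1538.41 m/s


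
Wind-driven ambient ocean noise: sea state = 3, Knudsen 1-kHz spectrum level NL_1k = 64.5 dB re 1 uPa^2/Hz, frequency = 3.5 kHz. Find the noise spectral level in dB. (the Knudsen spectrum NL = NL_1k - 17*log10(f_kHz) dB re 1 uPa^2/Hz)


NL = NL_1k - 17*log10(f_kHz) = 64.5 - 17*log10(3.5) = 64.5 - (9.25) = 55.25

55.25 dB


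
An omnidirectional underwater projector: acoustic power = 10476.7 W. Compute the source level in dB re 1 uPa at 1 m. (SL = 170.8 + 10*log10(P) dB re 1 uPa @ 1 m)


SL = 170.8 + 10*log10(10476.7) = 170.8 + 40.2 = 211.0

211.0 dB


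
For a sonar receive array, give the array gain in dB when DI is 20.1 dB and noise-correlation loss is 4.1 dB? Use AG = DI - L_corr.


AG = DI - L_corr = 20.1 - 4.1 = 16.0

16.0 dB


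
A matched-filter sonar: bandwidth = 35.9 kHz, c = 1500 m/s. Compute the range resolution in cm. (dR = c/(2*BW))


2.09 cm


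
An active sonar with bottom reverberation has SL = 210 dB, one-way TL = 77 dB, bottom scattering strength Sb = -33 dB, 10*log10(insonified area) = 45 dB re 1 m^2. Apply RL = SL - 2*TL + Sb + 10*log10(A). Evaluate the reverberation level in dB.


68 dB


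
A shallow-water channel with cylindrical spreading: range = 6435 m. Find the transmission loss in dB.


38.09 dB


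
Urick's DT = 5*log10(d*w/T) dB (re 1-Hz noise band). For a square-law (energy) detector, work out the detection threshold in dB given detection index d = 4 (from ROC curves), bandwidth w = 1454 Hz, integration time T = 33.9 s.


11.17 dB


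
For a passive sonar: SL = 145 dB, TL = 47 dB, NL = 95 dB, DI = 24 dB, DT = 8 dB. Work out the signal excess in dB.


SE = SL - TL - NL + DI - DT = 145 - 47 - 95 + 24 - 8 = 19

19 dB


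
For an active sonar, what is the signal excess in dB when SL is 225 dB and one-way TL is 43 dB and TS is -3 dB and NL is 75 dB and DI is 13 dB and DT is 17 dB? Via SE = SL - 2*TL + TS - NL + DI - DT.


SE = SL - 2*TL + TS - NL + DI - DT = 225 - 2*43 + (-3) - 75 + 13 - 17 = 57

57 dB


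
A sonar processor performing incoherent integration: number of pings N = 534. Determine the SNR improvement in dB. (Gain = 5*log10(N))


Gain = 5*log10(534) = 13.64

13.64 dB


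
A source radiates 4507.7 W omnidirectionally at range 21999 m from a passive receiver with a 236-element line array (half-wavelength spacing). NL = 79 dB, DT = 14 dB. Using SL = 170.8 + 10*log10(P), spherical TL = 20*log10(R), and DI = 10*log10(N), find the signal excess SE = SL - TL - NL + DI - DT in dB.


Step 1: SL = 170.8 + 10*log10(4507.7) = 207.34 dB
Step 2: TL = 20*log10(21999) = 86.85 dB
Step 3: DI = 10*log10(236) = 23.73 dB
Step 4: SE = SL - TL - NL + DI - DT = 207.34 - 86.85 - 79 + 23.73 - 14 = 51.22

51.22 dB


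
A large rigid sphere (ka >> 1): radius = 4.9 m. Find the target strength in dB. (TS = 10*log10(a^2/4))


TS = 10*log10(4.9^2 / 4) = 10*log10(6.0025) = 7.78

7.78 dB


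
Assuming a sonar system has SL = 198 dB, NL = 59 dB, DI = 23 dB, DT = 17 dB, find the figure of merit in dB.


FOM = SL - NL + DI - DT = 198 - 59 + 23 - 17 = 145

145 dB


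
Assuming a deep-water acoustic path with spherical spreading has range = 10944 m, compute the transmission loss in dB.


80.78 dB


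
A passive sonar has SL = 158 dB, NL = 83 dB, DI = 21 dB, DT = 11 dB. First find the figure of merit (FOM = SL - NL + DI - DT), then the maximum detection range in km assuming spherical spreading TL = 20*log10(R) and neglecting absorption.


Step 1: FOM = SL - NL + DI - DT = 158 - 83 + 21 - 11 = 85 dB
Step 2: at max range FOM = TL = 20*log10(R), so R = 10^(85/20) = 17782.79 m = 17.78 km

17.78 km


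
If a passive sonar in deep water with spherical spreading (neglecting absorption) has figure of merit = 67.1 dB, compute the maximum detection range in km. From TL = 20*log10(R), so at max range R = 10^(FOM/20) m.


At max range FOM = TL, so 20*log10(R) = 67.1
R = 10^(67.1/20) = 2264.64 m = 2.26 km

2.26 km


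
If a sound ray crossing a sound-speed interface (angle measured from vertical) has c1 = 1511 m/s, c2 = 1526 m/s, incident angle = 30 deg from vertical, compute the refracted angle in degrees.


sin(theta2) = (c2/c1)*sin(theta1) = (1526/1511)*sin(30 deg) = 0.50496
theta2 = arcsin(0.50496) = 30.33

30.33 deg


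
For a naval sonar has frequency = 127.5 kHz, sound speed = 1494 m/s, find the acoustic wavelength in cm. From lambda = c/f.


lambda = c/f = 1494 / 127500 = 0.0117 m = 1.17 cm

1.17 cm


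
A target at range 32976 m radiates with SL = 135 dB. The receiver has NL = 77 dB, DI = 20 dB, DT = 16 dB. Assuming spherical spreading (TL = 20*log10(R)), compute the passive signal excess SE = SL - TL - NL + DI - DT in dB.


-28.36 dB


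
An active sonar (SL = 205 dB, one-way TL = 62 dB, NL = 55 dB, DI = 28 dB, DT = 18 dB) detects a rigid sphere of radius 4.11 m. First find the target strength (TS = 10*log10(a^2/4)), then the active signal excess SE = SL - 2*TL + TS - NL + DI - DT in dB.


Step 1: TS = 10*log10(4.11^2/4) = 6.26 dB
Step 2: SE = SL - 2*TL + TS - NL + DI - DT = 205 - 2*62 + (6.26) - 55 + 28 - 18 = 42.26

42.26 dB


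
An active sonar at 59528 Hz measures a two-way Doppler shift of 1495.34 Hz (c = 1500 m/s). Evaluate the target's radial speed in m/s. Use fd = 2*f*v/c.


18.84 m/s


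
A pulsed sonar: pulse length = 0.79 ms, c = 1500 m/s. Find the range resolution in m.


dR = c*tau/2 = 1500 * 0.79e-3 / 2 = 0.5925

0.5925 m


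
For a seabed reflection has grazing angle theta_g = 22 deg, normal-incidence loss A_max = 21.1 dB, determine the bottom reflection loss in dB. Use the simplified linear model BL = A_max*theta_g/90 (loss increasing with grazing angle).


BL = A_max * theta_g / 90 = 21.1 * 22 / 90 = 5.16

5.16 dB


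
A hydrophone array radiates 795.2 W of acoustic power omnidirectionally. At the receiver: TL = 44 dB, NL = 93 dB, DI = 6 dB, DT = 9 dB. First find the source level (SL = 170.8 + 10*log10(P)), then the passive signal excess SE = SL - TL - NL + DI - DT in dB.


Step 1: SL = 170.8 + 10*log10(795.2) = 199.8 dB
Step 2: SE = SL - TL - NL + DI - DT = 199.8 - 44 - 93 + 6 - 9 = 59.8

59.8 dB


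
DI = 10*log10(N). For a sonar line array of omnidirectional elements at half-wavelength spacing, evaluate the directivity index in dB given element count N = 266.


24.25 dB


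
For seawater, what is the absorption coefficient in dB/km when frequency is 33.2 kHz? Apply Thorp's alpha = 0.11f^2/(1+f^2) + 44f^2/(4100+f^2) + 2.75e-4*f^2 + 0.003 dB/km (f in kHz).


f^2 = 1102.24
alpha = 0.11*1102.24/(1+1102.24) + 44*1102.24/(4100+1102.24) + 2.75e-4*1102.24 + 0.003 = 9.739

9.739 dB/km


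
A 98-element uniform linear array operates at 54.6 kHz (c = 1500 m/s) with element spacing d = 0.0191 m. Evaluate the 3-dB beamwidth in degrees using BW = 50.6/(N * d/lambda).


0.74 deg


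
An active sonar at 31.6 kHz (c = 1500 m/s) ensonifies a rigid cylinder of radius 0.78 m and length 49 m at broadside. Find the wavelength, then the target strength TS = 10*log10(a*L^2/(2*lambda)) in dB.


Step 1: lambda = c/f = 1500/31600 = 0.04747 m
Step 2: TS = 10*log10(a*L^2/(2*lambda)) = 10*log10(0.78*49^2/(2*0.04747)) = 42.95

42.95 dB


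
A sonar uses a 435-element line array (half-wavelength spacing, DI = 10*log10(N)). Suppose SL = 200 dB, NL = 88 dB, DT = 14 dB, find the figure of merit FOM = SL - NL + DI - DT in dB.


124.38 dB


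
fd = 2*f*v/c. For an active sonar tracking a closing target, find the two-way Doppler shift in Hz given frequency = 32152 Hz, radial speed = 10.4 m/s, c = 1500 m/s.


fd = 2*f*v/c = 2 * 32152 * 10.4 / 1500 = 445.84

445.84 Hz


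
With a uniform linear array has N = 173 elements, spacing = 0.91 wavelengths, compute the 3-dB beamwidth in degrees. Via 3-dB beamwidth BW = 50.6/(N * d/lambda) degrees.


0.32 deg


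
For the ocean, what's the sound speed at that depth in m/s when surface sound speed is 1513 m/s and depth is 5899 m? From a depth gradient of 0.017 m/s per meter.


c = 1513 + 0.017 * 5899 = 1613.283

1613.283 m/s


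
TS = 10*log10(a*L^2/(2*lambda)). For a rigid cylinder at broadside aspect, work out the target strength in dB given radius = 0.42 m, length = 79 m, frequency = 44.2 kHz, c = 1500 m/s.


lambda = 1500/44200 = 0.03394 m
TS = 10*log10(0.42*79^2/(2*0.03394)) = 45.87

45.87 dB


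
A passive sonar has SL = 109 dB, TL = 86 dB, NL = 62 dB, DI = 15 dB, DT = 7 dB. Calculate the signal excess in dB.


-31 dB


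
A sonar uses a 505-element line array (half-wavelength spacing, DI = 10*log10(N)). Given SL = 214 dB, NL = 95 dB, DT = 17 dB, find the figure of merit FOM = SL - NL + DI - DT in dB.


129.03 dB


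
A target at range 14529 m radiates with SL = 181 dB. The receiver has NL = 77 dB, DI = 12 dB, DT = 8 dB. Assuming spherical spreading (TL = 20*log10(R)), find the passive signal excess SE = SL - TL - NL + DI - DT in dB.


Step 1: TL = 20*log10(14529) = 83.24 dB
Step 2: SE = 181 - 83.24 - 77 + 12 - 8 = 24.76

24.76 dB


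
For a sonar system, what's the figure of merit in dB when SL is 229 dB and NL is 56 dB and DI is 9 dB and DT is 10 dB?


172 dB


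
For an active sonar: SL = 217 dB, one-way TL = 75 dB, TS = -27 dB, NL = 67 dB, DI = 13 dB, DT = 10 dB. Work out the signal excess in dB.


SE = SL - 2*TL + TS - NL + DI - DT = 217 - 2*75 + (-27) - 67 + 13 - 10 = -24

-24 dB


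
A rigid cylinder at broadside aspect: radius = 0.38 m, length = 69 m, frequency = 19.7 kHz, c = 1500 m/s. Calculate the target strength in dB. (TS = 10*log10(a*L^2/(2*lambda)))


lambda = 1500/19700 = 0.07614 m
TS = 10*log10(0.38*69^2/(2*0.07614)) = 40.75

40.75 dB


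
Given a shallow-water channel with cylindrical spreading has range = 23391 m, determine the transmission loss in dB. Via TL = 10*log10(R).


43.69 dB


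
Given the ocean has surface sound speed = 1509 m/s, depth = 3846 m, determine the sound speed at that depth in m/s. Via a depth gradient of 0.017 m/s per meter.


c = 1509 + 0.017 * 3846 = 1574.382

1574.382 m/s


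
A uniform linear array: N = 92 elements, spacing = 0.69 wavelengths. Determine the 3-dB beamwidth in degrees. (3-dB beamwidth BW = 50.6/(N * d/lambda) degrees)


BW = 50.6 / (92 * 0.69) = 50.6 / 63.48 = 0.8

0.8 deg


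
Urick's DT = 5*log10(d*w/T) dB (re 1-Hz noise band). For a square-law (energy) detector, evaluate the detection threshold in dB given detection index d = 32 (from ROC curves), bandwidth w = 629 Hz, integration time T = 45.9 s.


13.21 dB


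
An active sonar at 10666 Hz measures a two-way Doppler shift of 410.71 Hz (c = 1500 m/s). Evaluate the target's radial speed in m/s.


28.88 m/s


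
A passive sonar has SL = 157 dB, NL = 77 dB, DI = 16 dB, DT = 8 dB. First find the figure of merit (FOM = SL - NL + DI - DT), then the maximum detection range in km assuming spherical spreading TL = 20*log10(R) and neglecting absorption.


Step 1: FOM = SL - NL + DI - DT = 157 - 77 + 16 - 8 = 88 dB
Step 2: at max range FOM = TL = 20*log10(R), so R = 10^(88/20) = 25118.86 m = 25.12 km

25.12 km


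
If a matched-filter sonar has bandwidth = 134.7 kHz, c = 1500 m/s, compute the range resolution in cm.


dR = c/(2*BW) = 1500 / (2 * 134.7e3) = 0.0056 m = 0.56 cm

0.56 cm


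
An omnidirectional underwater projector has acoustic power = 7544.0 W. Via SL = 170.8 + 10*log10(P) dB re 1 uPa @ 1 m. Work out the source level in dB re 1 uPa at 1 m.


209.58 dB


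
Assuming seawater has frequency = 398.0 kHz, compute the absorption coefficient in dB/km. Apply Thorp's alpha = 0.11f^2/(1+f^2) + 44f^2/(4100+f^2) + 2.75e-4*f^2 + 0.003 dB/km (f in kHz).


f^2 = 158404.0
alpha = 0.11*158404.0/(1+158404.0) + 44*158404.0/(4100+158404.0) + 2.75e-4*158404.0 + 0.003 = 86.564

86.564 dB/km


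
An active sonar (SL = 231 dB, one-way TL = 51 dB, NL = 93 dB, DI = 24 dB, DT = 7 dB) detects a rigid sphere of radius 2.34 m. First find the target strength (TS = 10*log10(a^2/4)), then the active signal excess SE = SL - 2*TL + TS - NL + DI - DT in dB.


Step 1: TS = 10*log10(2.34^2/4) = 1.36 dB
Step 2: SE = SL - 2*TL + TS - NL + DI - DT = 231 - 2*51 + (1.36) - 93 + 24 - 7 = 54.36

54.36 dB


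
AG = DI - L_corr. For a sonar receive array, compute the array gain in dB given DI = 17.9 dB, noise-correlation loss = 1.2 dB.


16.7 dB


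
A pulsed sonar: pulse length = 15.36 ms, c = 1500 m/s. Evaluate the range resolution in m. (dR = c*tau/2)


11.52 m


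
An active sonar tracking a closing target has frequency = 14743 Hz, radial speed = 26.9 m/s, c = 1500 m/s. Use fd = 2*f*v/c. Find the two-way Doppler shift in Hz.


fd = 2*f*v/c = 2 * 14743 * 26.9 / 1500 = 528.78

528.78 Hz


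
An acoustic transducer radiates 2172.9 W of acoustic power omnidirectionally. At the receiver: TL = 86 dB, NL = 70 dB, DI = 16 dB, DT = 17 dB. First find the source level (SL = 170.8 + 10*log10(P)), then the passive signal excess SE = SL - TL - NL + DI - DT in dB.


Step 1: SL = 170.8 + 10*log10(2172.9) = 204.17 dB
Step 2: SE = SL - TL - NL + DI - DT = 204.17 - 86 - 70 + 16 - 17 = 47.17

47.17 dB


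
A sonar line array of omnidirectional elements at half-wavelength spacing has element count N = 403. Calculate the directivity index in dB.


DI = 10*log10(403) = 26.05

26.05 dB


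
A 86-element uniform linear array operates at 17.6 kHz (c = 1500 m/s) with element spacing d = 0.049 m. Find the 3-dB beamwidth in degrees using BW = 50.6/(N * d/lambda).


Step 1: lambda = 1500/17600 = 0.08523 m
Step 2: d/lambda = 0.049/0.08523 = 0.5749
Step 3: BW = 50.6/(N * d/lambda) = 50.6/(86 * 0.5749) = 1.02

1.02 deg


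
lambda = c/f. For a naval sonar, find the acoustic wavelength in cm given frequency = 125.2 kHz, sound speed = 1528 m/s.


lambda = c/f = 1528 / 125200 = 0.0122 m = 1.22 cm

1.22 cm


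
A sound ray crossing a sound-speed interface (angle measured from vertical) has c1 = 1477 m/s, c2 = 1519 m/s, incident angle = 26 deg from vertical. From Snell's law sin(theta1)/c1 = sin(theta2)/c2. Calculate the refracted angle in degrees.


sin(theta2) = (c2/c1)*sin(theta1) = (1519/1477)*sin(26 deg) = 0.45084
theta2 = arcsin(0.45084) = 26.8

26.8 deg


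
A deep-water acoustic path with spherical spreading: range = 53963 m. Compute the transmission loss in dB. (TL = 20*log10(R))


94.64 dB


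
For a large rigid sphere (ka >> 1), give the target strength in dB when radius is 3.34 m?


TS = 10*log10(3.34^2 / 4) = 10*log10(2.7889) = 4.45

4.45 dB


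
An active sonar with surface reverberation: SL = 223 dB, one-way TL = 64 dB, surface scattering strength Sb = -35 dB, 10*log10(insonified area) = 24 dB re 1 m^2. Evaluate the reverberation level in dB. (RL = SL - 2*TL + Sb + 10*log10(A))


RL = SL - 2*TL + Sb + 10*log10(A) = 223 - 2*64 + (-35) + 24 = 84

84 dB


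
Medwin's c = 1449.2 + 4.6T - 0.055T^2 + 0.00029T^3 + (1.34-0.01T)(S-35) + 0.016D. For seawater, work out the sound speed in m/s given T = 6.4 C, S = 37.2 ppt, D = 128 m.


c = 1449.2 + 4.6*6.4 - 0.055*6.4^2 + 0.00029*6.4^3 + (1.34 - 0.01*6.4)*(37.2 - 35) + 0.016*128 = 1481.32

1481.32 m/s


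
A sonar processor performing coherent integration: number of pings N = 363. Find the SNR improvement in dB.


25.6 dB


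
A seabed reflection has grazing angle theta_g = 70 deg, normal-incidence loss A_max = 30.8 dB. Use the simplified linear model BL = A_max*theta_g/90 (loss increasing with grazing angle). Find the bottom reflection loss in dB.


BL = A_max * theta_g / 90 = 30.8 * 70 / 90 = 23.96

23.96 dB


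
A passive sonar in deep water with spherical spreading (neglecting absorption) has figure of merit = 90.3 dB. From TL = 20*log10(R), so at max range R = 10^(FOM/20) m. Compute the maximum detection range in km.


At max range FOM = TL, so 20*log10(R) = 90.3
R = 10^(90.3/20) = 32734.07 m = 32.73 km

32.73 km


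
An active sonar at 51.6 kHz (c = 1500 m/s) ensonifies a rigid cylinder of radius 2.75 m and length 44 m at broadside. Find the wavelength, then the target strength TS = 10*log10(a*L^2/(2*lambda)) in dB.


Step 1: lambda = c/f = 1500/51600 = 0.02907 m
Step 2: TS = 10*log10(a*L^2/(2*lambda)) = 10*log10(2.75*44^2/(2*0.02907)) = 49.62

49.62 dB


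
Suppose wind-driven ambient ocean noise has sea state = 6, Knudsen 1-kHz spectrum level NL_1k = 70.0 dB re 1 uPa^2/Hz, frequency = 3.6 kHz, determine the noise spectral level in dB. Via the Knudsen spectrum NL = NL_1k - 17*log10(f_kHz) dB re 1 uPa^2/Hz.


NL = NL_1k - 17*log10(f_kHz) = 70.0 - 17*log10(3.6) = 70.0 - (9.46) = 60.54

60.54 dB


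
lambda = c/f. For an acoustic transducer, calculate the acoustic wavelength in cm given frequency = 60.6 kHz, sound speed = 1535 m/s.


lambda = c/f = 1535 / 60600 = 0.0253 m = 2.53 cm

2.53 cm


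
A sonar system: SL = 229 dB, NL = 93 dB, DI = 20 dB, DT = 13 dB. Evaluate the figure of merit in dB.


FOM = SL - NL + DI - DT = 229 - 93 + 20 - 13 = 143

143 dB


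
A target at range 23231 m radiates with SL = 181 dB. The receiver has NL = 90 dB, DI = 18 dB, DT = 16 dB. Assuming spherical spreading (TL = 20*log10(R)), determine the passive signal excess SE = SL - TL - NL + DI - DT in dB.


Step 1: TL = 20*log10(23231) = 87.32 dB
Step 2: SE = 181 - 87.32 - 90 + 18 - 16 = 5.68

5.68 dB


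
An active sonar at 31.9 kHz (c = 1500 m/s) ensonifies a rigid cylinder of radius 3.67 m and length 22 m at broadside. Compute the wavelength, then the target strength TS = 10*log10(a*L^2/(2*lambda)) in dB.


Step 1: lambda = c/f = 1500/31900 = 0.04702 m
Step 2: TS = 10*log10(a*L^2/(2*lambda)) = 10*log10(3.67*22^2/(2*0.04702)) = 42.76

42.76 dB


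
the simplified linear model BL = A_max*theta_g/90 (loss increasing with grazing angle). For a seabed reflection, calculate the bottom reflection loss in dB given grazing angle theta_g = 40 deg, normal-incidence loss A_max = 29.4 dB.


BL = A_max * theta_g / 90 = 29.4 * 40 / 90 = 13.07

13.07 dB


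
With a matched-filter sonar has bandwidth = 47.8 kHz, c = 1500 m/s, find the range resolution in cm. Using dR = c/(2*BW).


dR = c/(2*BW) = 1500 / (2 * 47.8e3) = 0.0157 m = 1.57 cm

1.57 cm


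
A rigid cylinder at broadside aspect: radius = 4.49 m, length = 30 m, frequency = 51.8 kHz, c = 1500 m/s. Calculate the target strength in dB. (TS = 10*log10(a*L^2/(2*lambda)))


48.44 dB


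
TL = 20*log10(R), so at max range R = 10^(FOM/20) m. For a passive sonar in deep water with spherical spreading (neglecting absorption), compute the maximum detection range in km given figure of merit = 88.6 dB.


26.92 km


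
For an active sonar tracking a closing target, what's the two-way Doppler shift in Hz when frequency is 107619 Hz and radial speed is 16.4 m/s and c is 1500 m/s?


2353.27 Hz


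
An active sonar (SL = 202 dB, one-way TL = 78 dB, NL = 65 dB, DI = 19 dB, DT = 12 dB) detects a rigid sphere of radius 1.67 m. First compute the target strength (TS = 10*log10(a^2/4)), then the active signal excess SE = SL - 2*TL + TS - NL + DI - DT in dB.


Step 1: TS = 10*log10(1.67^2/4) = -1.57 dB
Step 2: SE = SL - 2*TL + TS - NL + DI - DT = 202 - 2*78 + (-1.57) - 65 + 19 - 12 = -13.57

-13.57 dB


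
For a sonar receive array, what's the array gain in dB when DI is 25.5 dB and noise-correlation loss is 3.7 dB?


21.8 dB


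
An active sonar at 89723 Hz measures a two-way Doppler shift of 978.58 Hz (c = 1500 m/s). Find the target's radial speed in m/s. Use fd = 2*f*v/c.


From fd = 2*f*v/c, v = c*fd/(2*f) = 1500 * 978.58 / (2*89723) = 8.18

8.18 m/s


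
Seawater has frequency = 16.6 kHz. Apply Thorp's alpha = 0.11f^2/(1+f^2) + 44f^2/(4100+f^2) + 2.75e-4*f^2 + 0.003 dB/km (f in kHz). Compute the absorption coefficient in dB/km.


2.959 dB/km


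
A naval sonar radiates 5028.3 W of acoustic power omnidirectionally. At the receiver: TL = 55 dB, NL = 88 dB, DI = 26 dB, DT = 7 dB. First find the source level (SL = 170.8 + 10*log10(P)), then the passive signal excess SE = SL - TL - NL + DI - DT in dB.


Step 1: SL = 170.8 + 10*log10(5028.3) = 207.81 dB
Step 2: SE = SL - TL - NL + DI - DT = 207.81 - 55 - 88 + 26 - 7 = 83.81

83.81 dB


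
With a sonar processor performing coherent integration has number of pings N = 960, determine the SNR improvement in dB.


Gain = 10*log10(960) = 29.82

29.82 dB


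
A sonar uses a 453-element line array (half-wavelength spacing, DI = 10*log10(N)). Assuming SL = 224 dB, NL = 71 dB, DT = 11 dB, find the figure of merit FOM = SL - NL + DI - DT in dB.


Step 1: DI = 10*log10(453) = 26.56 dB
Step 2: FOM = SL - NL + DI - DT = 224 - 71 + 26.56 - 11 = 168.56

168.56 dB


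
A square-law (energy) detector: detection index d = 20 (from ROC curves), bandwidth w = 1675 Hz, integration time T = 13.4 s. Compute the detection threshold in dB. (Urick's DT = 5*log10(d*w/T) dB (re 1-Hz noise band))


16.99 dB


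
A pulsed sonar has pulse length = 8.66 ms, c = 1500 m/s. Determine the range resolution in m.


dR = c*tau/2 = 1500 * 8.66e-3 / 2 = 6.495

6.495 m


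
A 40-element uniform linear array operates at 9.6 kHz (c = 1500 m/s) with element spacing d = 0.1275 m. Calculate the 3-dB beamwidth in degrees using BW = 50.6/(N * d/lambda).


1.55 deg


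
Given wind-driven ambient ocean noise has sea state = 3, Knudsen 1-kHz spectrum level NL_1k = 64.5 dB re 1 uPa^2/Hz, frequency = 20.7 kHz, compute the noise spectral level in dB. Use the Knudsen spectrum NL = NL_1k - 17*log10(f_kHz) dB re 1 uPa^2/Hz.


NL = NL_1k - 17*log10(f_kHz) = 64.5 - 17*log10(20.7) = 64.5 - (22.37) = 42.13

42.13 dB


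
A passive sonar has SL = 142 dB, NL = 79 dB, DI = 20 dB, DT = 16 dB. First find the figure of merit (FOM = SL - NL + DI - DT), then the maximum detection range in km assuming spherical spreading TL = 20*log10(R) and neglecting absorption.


Step 1: FOM = SL - NL + DI - DT = 142 - 79 + 20 - 16 = 67 dB
Step 2: at max range FOM = TL = 20*log10(R), so R = 10^(67/20) = 2238.72 m = 2.24 km

2.24 km


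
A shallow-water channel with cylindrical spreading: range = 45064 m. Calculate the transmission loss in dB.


TL = 10*log10(45064) = 46.54

46.54 dB


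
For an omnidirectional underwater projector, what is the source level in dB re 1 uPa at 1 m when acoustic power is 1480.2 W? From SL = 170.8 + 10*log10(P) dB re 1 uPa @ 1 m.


SL = 170.8 + 10*log10(1480.2) = 170.8 + 31.7 = 202.5

202.5 dB


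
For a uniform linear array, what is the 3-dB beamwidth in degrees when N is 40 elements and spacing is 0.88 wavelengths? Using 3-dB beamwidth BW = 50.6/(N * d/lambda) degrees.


BW = 50.6 / (40 * 0.88) = 50.6 / 35.2 = 1.44

1.44 deg


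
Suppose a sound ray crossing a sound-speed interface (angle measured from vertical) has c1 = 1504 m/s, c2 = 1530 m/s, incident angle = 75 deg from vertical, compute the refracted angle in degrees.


79.3 deg


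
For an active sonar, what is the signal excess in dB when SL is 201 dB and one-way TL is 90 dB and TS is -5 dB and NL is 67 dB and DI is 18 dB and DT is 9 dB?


SE = SL - 2*TL + TS - NL + DI - DT = 201 - 2*90 + (-5) - 67 + 18 - 9 = -42

-42 dB


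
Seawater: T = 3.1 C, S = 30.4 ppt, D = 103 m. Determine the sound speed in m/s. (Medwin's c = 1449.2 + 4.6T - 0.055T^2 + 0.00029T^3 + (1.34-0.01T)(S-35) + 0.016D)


c = 1449.2 + 4.6*3.1 - 0.055*3.1^2 + 0.00029*3.1^3 + (1.34 - 0.01*3.1)*(30.4 - 35) + 0.016*103 = 1458.57

1458.57 m/s


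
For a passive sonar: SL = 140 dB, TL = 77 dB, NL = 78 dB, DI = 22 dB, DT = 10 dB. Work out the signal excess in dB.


SE = SL - TL - NL + DI - DT = 140 - 77 - 78 + 22 - 10 = -3

-3 dB


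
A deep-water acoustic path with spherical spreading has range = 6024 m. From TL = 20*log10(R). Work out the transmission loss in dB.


TL = 20*log10(6024) = 75.6

75.6 dB


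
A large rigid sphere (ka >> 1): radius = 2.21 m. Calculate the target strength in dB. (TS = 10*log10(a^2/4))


TS = 10*log10(2.21^2 / 4) = 10*log10(1.221025) = 0.87

0.87 dB


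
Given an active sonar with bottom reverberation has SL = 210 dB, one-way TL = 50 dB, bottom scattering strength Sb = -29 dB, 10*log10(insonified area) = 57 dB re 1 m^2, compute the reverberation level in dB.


RL = SL - 2*TL + Sb + 10*log10(A) = 210 - 2*50 + (-29) + 57 = 138

138 dB


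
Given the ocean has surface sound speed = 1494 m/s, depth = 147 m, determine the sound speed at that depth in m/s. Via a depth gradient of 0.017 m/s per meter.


1496.499 m/s


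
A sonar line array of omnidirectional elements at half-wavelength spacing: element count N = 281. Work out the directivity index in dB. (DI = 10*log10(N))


24.49 dB


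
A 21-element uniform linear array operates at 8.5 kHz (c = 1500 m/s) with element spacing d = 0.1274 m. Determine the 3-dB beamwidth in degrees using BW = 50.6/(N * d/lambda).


Step 1: lambda = 1500/8500 = 0.17647 m
Step 2: d/lambda = 0.1274/0.17647 = 0.7219
Step 3: BW = 50.6/(N * d/lambda) = 50.6/(21 * 0.7219) = 3.34

3.34 deg


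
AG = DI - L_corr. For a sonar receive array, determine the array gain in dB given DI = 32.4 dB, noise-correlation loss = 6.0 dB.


AG = DI - L_corr = 32.4 - 6.0 = 26.4

26.4 dB


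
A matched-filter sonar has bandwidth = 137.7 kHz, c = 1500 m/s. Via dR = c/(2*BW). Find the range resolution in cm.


dR = c/(2*BW) = 1500 / (2 * 137.7e3) = 0.0054 m = 0.54 cm

0.54 cm


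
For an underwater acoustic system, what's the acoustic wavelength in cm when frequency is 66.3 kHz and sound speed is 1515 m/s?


2.29 cm


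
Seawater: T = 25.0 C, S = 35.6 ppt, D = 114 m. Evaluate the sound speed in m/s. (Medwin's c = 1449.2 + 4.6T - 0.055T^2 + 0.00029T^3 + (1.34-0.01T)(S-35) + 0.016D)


1536.83 m/s


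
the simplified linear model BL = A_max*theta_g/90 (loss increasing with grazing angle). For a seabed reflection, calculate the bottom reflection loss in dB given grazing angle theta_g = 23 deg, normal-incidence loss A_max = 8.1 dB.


BL = A_max * theta_g / 90 = 8.1 * 23 / 90 = 2.07

2.07 dB


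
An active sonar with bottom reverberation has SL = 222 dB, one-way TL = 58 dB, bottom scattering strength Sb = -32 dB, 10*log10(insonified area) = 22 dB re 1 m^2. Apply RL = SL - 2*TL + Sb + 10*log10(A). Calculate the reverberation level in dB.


RL = SL - 2*TL + Sb + 10*log10(A) = 222 - 2*58 + (-32) + 22 = 96

96 dB


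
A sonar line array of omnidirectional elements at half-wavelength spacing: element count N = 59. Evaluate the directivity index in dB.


DI = 10*log10(59) = 17.71

17.71 dB


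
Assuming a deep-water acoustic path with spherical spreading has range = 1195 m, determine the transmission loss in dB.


TL = 20*log10(1195) = 61.55

61.55 dB


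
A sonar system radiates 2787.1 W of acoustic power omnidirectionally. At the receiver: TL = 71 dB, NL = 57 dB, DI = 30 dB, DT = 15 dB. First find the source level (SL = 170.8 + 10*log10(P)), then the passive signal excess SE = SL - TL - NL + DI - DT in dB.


Step 1: SL = 170.8 + 10*log10(2787.1) = 205.25 dB
Step 2: SE = SL - TL - NL + DI - DT = 205.25 - 71 - 57 + 30 - 15 = 92.25

92.25 dB


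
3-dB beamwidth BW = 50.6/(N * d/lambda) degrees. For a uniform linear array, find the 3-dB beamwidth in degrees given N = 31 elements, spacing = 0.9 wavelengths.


BW = 50.6 / (31 * 0.9) = 50.6 / 27.9 = 1.81

1.81 deg


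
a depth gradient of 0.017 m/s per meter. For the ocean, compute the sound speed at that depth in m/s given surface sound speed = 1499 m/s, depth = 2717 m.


c = 1499 + 0.017 * 2717 = 1545.189

1545.189 m/s


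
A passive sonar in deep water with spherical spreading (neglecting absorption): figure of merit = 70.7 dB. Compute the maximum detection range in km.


3.43 km


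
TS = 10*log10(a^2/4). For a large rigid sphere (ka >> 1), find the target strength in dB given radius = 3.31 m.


TS = 10*log10(3.31^2 / 4) = 10*log10(2.739025) = 4.38

4.38 dB


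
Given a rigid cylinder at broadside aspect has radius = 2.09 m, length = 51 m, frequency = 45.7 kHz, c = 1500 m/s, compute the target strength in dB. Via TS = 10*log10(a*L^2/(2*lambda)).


lambda = 1500/45700 = 0.03282 m
TS = 10*log10(2.09*51^2/(2*0.03282)) = 49.18

49.18 dB


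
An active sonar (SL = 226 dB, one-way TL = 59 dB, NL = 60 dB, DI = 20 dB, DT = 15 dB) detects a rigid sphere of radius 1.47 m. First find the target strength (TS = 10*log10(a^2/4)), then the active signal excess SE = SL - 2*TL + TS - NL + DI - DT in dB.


Step 1: TS = 10*log10(1.47^2/4) = -2.67 dB
Step 2: SE = SL - 2*TL + TS - NL + DI - DT = 226 - 2*59 + (-2.67) - 60 + 20 - 15 = 50.33

50.33 dB


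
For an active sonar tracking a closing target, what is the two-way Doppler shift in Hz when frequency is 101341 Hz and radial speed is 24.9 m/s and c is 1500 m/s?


fd = 2*f*v/c = 2 * 101341 * 24.9 / 1500 = 3364.52

3364.52 Hz


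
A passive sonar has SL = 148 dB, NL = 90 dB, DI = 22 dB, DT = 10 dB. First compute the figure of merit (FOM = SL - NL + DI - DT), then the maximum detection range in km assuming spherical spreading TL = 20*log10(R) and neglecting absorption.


Step 1: FOM = SL - NL + DI - DT = 148 - 90 + 22 - 10 = 70 dB
Step 2: at max range FOM = TL = 20*log10(R), so R = 10^(70/20) = 3162.28 m = 3.16 km

3.16 km


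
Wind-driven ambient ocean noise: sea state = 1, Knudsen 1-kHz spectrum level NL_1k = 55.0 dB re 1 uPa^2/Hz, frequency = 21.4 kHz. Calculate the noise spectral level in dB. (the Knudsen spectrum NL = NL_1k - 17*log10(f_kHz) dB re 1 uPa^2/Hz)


NL = NL_1k - 17*log10(f_kHz) = 55.0 - 17*log10(21.4) = 55.0 - (22.62) = 32.38

32.38 dB


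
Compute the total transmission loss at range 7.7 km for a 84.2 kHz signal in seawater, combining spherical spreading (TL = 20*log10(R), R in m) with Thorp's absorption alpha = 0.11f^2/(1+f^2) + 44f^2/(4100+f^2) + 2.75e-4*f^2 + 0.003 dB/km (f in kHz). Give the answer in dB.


Step 1 (Thorp): alpha = 0.11*7089.64/(1+7089.64) + 44*7089.64/(4100+7089.64) + 2.75e-4*7089.64 + 0.003 = 29.9406 dB/km
Step 2: TL_spread = 20*log10(7700) = 77.73 dB
Step 3: TL_abs = alpha*R = 29.9406 * 7.7 = 230.54 dB
Step 4: TL_total = 77.73 + 230.54 = 308.27

308.27 dB


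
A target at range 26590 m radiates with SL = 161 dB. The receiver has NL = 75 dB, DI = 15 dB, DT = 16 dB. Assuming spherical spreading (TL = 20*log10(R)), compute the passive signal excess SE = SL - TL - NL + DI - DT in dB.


Step 1: TL = 20*log10(26590) = 88.49 dB
Step 2: SE = 161 - 88.49 - 75 + 15 - 16 = -3.49

-3.49 dB


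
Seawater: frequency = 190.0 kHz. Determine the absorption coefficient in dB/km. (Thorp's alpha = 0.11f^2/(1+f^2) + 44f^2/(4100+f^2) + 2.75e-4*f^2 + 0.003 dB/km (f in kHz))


49.553 dB/km


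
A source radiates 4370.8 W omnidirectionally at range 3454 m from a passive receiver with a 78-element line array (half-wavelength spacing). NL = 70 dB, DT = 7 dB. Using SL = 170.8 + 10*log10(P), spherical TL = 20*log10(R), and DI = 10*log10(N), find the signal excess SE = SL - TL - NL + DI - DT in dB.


Step 1: SL = 170.8 + 10*log10(4370.8) = 207.21 dB
Step 2: TL = 20*log10(3454) = 70.77 dB
Step 3: DI = 10*log10(78) = 18.92 dB
Step 4: SE = SL - TL - NL + DI - DT = 207.21 - 70.77 - 70 + 18.92 - 7 = 78.36

78.36 dB


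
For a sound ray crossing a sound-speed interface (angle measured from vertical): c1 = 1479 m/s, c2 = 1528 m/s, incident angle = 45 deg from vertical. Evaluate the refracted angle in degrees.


sin(theta2) = (c2/c1)*sin(theta1) = (1528/1479)*sin(45 deg) = 0.73053
theta2 = arcsin(0.73053) = 46.93

46.93 deg


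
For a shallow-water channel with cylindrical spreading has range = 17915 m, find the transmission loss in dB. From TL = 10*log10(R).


42.53 dB


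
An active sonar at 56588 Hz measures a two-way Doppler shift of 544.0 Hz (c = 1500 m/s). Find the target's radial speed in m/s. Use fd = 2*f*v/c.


From fd = 2*f*v/c, v = c*fd/(2*f) = 1500 * 544.0 / (2*56588) = 7.21

7.21 m/s


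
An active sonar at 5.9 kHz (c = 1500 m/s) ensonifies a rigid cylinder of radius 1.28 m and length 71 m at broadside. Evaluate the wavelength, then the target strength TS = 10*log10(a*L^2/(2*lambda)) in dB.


Step 1: lambda = c/f = 1500/5900 = 0.25424 m
Step 2: TS = 10*log10(a*L^2/(2*lambda)) = 10*log10(1.28*71^2/(2*0.25424)) = 41.03

41.03 dB


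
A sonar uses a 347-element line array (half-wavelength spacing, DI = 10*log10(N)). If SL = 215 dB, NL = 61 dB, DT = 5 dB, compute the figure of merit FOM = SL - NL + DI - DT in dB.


Step 1: DI = 10*log10(347) = 25.4 dB
Step 2: FOM = SL - NL + DI - DT = 215 - 61 + 25.4 - 5 = 174.4

174.4 dB


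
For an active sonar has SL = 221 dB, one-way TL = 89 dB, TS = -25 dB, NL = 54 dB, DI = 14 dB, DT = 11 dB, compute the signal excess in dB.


SE = SL - 2*TL + TS - NL + DI - DT = 221 - 2*89 + (-25) - 54 + 14 - 11 = -33

-33 dB


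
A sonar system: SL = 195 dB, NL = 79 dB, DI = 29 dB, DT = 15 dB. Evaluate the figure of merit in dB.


130 dB


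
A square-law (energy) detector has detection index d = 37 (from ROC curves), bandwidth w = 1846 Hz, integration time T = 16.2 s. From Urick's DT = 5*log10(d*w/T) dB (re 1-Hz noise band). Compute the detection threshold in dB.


DT = 5*log10(d*w/T) = 5*log10(37 * 1846 / 16.2) = 5*log10(4216.17) = 18.12

18.12 dB


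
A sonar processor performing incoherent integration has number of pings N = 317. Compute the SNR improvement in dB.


12.51 dB


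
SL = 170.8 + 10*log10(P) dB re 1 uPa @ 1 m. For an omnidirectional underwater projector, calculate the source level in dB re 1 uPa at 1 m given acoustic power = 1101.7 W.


201.22 dB


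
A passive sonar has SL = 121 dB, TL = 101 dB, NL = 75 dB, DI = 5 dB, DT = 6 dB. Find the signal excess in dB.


SE = SL - TL - NL + DI - DT = 121 - 101 - 75 + 5 - 6 = -56

-56 dB


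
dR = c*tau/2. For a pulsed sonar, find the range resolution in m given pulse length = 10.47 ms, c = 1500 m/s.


7.8525 m


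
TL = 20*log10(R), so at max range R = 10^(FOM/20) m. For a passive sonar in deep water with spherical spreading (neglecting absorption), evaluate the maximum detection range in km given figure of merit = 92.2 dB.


40.74 km


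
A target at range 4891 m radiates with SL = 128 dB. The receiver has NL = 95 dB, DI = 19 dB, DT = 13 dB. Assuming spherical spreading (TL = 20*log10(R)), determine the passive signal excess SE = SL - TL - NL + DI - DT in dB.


-34.79 dB


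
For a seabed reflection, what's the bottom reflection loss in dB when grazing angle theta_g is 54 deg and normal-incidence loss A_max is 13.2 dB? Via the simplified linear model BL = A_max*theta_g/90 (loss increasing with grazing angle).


BL = A_max * theta_g / 90 = 13.2 * 54 / 90 = 7.92

7.92 dB


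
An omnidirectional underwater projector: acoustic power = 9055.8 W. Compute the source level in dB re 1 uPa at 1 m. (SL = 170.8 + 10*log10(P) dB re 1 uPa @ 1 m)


210.37 dB


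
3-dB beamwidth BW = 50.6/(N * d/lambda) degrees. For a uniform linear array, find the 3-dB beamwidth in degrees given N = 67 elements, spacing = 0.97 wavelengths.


BW = 50.6 / (67 * 0.97) = 50.6 / 64.99 = 0.78

0.78 deg


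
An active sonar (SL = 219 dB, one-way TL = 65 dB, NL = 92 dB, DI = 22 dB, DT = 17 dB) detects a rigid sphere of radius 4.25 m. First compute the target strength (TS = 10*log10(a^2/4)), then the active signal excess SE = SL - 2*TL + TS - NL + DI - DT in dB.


Step 1: TS = 10*log10(4.25^2/4) = 6.55 dB
Step 2: SE = SL - 2*TL + TS - NL + DI - DT = 219 - 2*65 + (6.55) - 92 + 22 - 17 = 8.55

8.55 dB


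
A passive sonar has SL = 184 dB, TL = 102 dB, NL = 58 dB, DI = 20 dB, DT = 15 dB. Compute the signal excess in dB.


29 dB


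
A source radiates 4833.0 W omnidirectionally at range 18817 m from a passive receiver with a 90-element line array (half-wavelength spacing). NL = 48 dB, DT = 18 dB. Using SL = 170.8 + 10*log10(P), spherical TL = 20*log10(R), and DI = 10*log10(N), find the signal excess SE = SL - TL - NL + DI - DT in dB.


Step 1: SL = 170.8 + 10*log10(4833.0) = 207.64 dB
Step 2: TL = 20*log10(18817) = 85.49 dB
Step 3: DI = 10*log10(90) = 19.54 dB
Step 4: SE = SL - TL - NL + DI - DT = 207.64 - 85.49 - 48 + 19.54 - 18 = 75.69

75.69 dB


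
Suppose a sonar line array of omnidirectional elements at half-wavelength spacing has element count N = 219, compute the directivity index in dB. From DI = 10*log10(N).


DI = 10*log10(219) = 23.4

23.4 dB


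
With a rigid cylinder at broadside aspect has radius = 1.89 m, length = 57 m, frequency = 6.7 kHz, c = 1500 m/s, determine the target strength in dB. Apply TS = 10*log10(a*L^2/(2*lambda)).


lambda = 1500/6700 = 0.22388 m
TS = 10*log10(1.89*57^2/(2*0.22388)) = 41.37

41.37 dB


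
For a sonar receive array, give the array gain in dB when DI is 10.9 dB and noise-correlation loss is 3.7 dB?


AG = DI - L_corr = 10.9 - 3.7 = 7.2

7.2 dB


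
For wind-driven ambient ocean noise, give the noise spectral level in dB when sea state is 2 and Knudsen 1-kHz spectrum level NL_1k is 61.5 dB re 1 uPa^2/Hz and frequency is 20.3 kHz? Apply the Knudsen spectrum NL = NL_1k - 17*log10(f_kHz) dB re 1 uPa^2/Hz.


39.27 dB


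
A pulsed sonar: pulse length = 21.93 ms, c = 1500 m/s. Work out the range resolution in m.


16.4475 m


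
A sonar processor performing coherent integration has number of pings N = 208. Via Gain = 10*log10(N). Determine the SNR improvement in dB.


Gain = 10*log10(208) = 23.18

23.18 dB


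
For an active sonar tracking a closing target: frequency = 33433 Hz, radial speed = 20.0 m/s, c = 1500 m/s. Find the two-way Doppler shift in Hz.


fd = 2*f*v/c = 2 * 33433 * 20.0 / 1500 = 891.55

891.55 Hz


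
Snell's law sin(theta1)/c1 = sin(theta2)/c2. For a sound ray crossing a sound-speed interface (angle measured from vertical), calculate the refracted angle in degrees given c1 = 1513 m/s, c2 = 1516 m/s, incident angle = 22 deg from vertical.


sin(theta2) = (c2/c1)*sin(theta1) = (1516/1513)*sin(22 deg) = 0.37535
theta2 = arcsin(0.37535) = 22.05

22.05 deg


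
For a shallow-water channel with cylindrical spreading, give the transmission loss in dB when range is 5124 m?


TL = 10*log10(5124) = 37.1

37.1 dB


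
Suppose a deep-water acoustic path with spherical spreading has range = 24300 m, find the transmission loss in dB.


TL = 20*log10(24300) = 87.71

87.71 dB


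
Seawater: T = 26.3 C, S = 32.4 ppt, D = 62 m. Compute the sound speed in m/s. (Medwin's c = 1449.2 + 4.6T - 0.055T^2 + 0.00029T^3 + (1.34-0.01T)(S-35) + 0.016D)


c = 1449.2 + 4.6*26.3 - 0.055*26.3^2 + 0.00029*26.3^3 + (1.34 - 0.01*26.3)*(32.4 - 35) + 0.016*62 = 1535.6

1535.6 m/s


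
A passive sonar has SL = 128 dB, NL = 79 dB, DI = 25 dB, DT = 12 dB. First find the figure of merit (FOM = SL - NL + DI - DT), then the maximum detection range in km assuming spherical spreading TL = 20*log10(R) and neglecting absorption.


Step 1: FOM = SL - NL + DI - DT = 128 - 79 + 25 - 12 = 62 dB
Step 2: at max range FOM = TL = 20*log10(R), so R = 10^(62/20) = 1258.93 m = 1.26 km

1.26 km


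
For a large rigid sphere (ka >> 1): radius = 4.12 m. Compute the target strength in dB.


TS = 10*log10(4.12^2 / 4) = 10*log10(4.2436) = 6.28

6.28 dB


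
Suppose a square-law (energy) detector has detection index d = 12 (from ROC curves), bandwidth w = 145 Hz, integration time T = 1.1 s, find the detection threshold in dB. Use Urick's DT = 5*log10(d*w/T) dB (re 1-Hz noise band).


16.0 dB


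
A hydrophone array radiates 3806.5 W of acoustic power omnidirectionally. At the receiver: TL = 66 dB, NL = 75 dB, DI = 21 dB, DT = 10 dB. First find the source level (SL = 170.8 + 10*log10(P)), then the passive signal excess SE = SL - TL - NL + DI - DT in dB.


Step 1: SL = 170.8 + 10*log10(3806.5) = 206.61 dB
Step 2: SE = SL - TL - NL + DI - DT = 206.61 - 66 - 75 + 21 - 10 = 76.61

76.61 dB
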